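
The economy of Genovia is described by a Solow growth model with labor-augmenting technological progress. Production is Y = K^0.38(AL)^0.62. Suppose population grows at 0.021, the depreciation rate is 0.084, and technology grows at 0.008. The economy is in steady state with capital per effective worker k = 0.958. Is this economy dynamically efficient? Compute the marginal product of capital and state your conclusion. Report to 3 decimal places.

dynamically efficient; MPK ≈ 0.390

Break-even investment rate: n + g + δ = 0.021 + 0.008 + 0.084 = 0.113.
MPK = 0.38·k^(0.38−1) = 0.38·0.958^(-0.62) ≈ 0.3902.
MPK > 0.113, so the economy is dynamically efficient (under-saving).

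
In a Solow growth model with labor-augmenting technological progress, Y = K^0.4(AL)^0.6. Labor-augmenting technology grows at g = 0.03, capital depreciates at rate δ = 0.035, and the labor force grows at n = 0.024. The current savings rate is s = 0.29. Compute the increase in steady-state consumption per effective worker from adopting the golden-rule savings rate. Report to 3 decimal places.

Δc ≈ 0.074

n + g + δ = 0.024 + 0.03 + 0.035 = 0.089.
Current steady state (s = 0.29): k* = (0.29/0.089)^(1/0.6) ≈ 7.1617, y* = 7.1617^0.4 ≈ 2.1979, c* = (1−0.29)·2.1979 ≈ 1.5605.
Golden rule sets MPK = n+g+δ: 0.4·k^(0.4−1) = 0.089, so k_gold = (0.4/0.089)^(1/0.6) ≈ 12.2401.
y_gold = 12.2401^0.4 ≈ 2.7234, c_gold = y_gold − 0.089·k_gold ≈ 1.6340.
Gain: Δc = 1.6340 − 1.5605 ≈ 0.0735.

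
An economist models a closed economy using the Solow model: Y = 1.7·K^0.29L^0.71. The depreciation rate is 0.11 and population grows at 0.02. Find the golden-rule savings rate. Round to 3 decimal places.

Capital per worker breaks even when investment replaces (n + δ)·k; here n + δ = 0.13.
At the golden rule MPK = n+δ, and in any Cobb-Douglas steady state s = (n+δ)·k/y = MPK·k/y = capital's share 0.29.

s_gold = 0.290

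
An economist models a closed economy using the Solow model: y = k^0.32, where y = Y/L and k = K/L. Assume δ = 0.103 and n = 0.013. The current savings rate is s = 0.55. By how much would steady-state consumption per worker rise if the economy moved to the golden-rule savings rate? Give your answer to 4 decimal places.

Δc ≈ 0.1602

Break-even investment rate: n + δ = 0.013 + 0.103 = 0.116.
Current steady state (s = 0.55): k* = (0.55/0.116)^(1/0.68) ≈ 9.8623, y* = 9.8623^0.32 ≈ 2.0800, c* = (1−0.55)·2.0800 ≈ 0.9360.
Golden rule sets MPK = n+δ: 0.32·k^(0.32−1) = 0.116, so k_gold = (0.32/0.116)^(1/0.68) ≈ 4.4471.
y_gold = 4.4471^0.32 ≈ 1.6121, c_gold = y_gold − 0.116·k_gold ≈ 1.0962.
Gain: Δc = 1.0962 − 0.9360 ≈ 0.1602.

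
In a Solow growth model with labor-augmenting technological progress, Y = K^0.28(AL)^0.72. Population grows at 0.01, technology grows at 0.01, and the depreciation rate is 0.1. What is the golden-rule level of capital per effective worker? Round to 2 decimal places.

k_gold ≈ 3.24

n + g + δ = 0.01 + 0.01 + 0.1 = 0.12.
At the golden rule the marginal product of capital equals n+g+δ: 0.28·k^(0.28−1) = 0.12. Solving, k_gold = (0.28/0.12)^(1/0.72) ≈ 3.2440.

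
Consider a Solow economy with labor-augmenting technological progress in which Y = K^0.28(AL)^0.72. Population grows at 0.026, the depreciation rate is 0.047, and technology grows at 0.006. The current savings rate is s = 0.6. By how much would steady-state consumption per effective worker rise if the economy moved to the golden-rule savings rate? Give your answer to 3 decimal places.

Capital per effective worker breaks even when investment replaces (n + g + δ)·k; here n + g + δ = 0.079.
Current steady state (s = 0.6): k* = (0.6/0.079)^(1/0.72) ≈ 16.7090, y* = 16.7090^0.28 ≈ 2.2000, c* = (1−0.6)·2.2000 ≈ 0.8800.
Golden rule sets MPK = n+g+δ: 0.28·k^(0.28−1) = 0.079, so k_gold = (0.28/0.079)^(1/0.72) ≈ 5.7975.
y_gold = 5.7975^0.28 ≈ 1.6357, c_gold = y_gold − 0.079·k_gold ≈ 1.1777.
Gain: Δc = 1.1777 − 0.8800 ≈ 0.2977.

Δc ≈ 0.298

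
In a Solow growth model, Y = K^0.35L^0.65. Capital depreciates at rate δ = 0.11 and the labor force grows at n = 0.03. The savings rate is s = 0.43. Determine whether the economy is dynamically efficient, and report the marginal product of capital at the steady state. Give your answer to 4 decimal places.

The effective depreciation rate is n + δ = 0.03 + 0.11 = 0.14.
Steady-state k*: s·k^0.35 = 0.14·k gives k* = (0.43/0.14)^(1/0.65) ≈ 5.6202.
MPK = 0.35·5.6202^(-0.65) ≈ 0.1140.
MPK < n+δ = 0.14, so the economy is dynamically inefficient (over-saving).

dynamically inefficient; MPK ≈ 0.1140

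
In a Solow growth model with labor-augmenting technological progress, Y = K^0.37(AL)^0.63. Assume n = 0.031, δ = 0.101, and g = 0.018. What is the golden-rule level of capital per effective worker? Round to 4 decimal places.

n + g + δ = 0.031 + 0.018 + 0.101 = 0.15.
Maximizing c = f(k) − (n+g+δ)·k gives f'(k) = n+g+δ, i.e. 0.37·k^(0.37−1) = 0.15, so k_gold = (0.37/0.15)^(1/0.63) ≈ 4.1918.

k_gold ≈ 4.1918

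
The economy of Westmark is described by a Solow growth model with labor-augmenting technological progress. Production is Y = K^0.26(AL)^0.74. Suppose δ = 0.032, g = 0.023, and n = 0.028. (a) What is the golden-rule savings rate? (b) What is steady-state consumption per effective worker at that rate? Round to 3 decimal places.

The effective depreciation rate is n + g + δ = 0.028 + 0.023 + 0.032 = 0.083.
For Cobb-Douglas, s_gold equals capital's share: s_gold = 0.26.
Setting f'(k) = n+g+δ gives 0.26·k^(0.26−1) = 0.083, hence k_gold = (0.26/0.083)^(1/0.74) ≈ 4.6787.
y_gold = 4.6787^0.26 ≈ 1.4936; c_gold = (1−0.26)·y_gold ≈ 1.1053.

(a) s_gold = 0.260; (b) c_gold ≈ 1.105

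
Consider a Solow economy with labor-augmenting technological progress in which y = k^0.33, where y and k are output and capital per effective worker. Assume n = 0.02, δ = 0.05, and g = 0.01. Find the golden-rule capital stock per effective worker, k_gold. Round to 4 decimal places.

Break-even investment rate: n + g + δ = 0.02 + 0.01 + 0.05 = 0.08.
At the golden rule the marginal product of capital equals n+g+δ: 0.33·k^(0.33−1) = 0.08. Solving, k_gold = (0.33/0.08)^(1/0.67) ≈ 8.2898.

k_gold ≈ 8.2898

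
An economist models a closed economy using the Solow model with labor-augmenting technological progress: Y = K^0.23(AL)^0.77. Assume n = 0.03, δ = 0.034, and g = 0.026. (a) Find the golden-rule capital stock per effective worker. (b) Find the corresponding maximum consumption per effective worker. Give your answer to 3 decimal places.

Capital per effective worker breaks even when investment replaces (n + g + δ)·k; here n + g + δ = 0.09.
Golden rule sets MPK = n+g+δ: 0.23·k^(0.23−1) = 0.09, so k_gold = (0.23/0.09)^(1/0.77) ≈ 3.3822.
y_gold = 3.3822^0.23 ≈ 1.3235; c_gold = y_gold − 0.09·k_gold ≈ 1.0191.

(a) k_gold ≈ 3.382; (b) c_gold ≈ 1.019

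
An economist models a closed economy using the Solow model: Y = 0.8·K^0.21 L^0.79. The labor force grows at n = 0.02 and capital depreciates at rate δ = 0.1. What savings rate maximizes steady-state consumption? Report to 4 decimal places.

s_gold = 0.2100

Break-even investment rate: n + δ = 0.02 + 0.1 = 0.12.
At the golden rule MPK = n+δ, and in any Cobb-Douglas steady state s = (n+δ)·k/y = MPK·k/y = capital's share 0.21.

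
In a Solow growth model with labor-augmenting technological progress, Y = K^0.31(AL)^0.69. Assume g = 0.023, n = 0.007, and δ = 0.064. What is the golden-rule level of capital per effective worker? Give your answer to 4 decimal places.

The effective depreciation rate is n + g + δ = 0.007 + 0.023 + 0.064 = 0.094.
At the golden rule the marginal product of capital equals n+g+δ: 0.31·k^(0.31−1) = 0.094. Solving, k_gold = (0.31/0.094)^(1/0.69) ≈ 5.6372.

k_gold ≈ 5.6372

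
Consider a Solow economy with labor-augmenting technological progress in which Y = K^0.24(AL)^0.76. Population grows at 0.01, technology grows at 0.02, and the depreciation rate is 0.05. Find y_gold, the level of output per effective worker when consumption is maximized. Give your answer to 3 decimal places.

Capital per effective worker breaks even when investment replaces (n + g + δ)·k; here n + g + δ = 0.08.
At the golden rule the marginal product of capital equals n+g+δ: 0.24·k^(0.24−1) = 0.08. Solving, k_gold = (0.24/0.08)^(1/0.76) ≈ 4.2442.
Output: y_gold = k_gold^0.24 = 4.2442^0.24 ≈ 1.4147.

y_gold ≈ 1.415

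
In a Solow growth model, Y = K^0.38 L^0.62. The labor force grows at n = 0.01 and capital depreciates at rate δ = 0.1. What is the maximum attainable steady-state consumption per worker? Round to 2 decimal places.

n + δ = 0.01 + 0.1 = 0.11.
Maximizing c = f(k) − (n+δ)·k gives f'(k) = n+δ, i.e. 0.38·k^(0.38−1) = 0.11, so k_gold = (0.38/0.11)^(1/0.62) ≈ 7.3854.
y_gold = 7.3854^0.38 ≈ 2.1379.
c_gold = y_gold − (n+δ)·k_gold = 2.1379 − 0.11·7.3854 ≈ 1.3255.

c_gold ≈ 1.33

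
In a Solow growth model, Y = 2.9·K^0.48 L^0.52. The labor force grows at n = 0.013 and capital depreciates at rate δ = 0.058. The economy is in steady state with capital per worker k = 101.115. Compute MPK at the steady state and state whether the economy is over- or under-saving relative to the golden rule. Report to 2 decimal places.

under-saving; MPK ≈ 0.13

Capital per worker breaks even when investment replaces (n + δ)·k; here n + δ = 0.071.
MPK = 0.48·2.9·k^(0.48−1) = 0.48·2.9·101.115^(-0.52) ≈ 0.1262.
MPK > 0.071, so the economy is dynamically efficient (under-saving).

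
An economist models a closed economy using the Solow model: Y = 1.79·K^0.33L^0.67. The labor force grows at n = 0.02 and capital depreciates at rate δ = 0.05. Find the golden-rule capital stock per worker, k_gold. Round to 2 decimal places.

Capital per worker breaks even when investment replaces (n + δ)·k; here n + δ = 0.07.
Maximizing c = f(k) − (n+δ)·k gives f'(k) = n+δ, i.e. 0.33·1.79·k^(0.33−1) = 0.07, so k_gold = (0.33·1.79/0.07)^(1/0.67) ≈ 24.1263.

k_gold ≈ 24.13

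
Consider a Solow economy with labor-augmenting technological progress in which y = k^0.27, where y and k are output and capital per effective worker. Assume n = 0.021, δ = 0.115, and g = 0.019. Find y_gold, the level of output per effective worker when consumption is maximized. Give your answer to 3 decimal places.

Break-even investment rate: n + g + δ = 0.021 + 0.019 + 0.115 = 0.155.
Setting f'(k) = n+g+δ gives 0.27·k^(0.27−1) = 0.155, hence k_gold = (0.27/0.155)^(1/0.73) ≈ 2.1389.
Output: y_gold = k_gold^0.27 = 2.1389^0.27 ≈ 1.2279.

y_gold ≈ 1.228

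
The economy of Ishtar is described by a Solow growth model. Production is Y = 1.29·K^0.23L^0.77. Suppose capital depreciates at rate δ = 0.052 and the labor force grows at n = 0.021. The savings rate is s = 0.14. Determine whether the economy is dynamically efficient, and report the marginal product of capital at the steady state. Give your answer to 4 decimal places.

Break-even investment rate: n + δ = 0.021 + 0.052 = 0.073.
Steady-state k*: s·A·k^0.23 = 0.073·k gives k* = (0.14·1.29/0.073)^(1/0.77) ≈ 3.2427.
MPK = 0.23·1.29·3.2427^(-0.77) ≈ 0.1199.
MPK > n+δ = 0.073, so the economy is dynamically efficient (under-saving).

dynamically efficient; MPK ≈ 0.1199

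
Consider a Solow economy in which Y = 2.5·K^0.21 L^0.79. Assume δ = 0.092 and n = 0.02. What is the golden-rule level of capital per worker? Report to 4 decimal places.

The effective depreciation rate is n + δ = 0.02 + 0.092 = 0.112.
Setting f'(k) = n+δ gives 0.21·2.5·k^(0.21−1) = 0.112, hence k_gold = (0.21·2.5/0.112)^(1/0.79) ≈ 7.0679.

k_gold ≈ 7.0679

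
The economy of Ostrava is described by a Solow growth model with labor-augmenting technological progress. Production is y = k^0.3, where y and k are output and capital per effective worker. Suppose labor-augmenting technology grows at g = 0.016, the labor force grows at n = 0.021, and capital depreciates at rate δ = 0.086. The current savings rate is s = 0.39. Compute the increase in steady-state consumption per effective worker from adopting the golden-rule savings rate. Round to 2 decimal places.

Capital per effective worker breaks even when investment replaces (n + g + δ)·k; here n + g + δ = 0.123.
Current steady state (s = 0.39): k* = (0.39/0.123)^(1/0.7) ≈ 5.1993, y* = 5.1993^0.3 ≈ 1.6398, c* = (1−0.39)·1.6398 ≈ 1.0003.
Golden rule sets MPK = n+g+δ: 0.3·k^(0.3−1) = 0.123, so k_gold = (0.3/0.123)^(1/0.7) ≈ 3.5741.
y_gold = 3.5741^0.3 ≈ 1.4654, c_gold = y_gold − 0.123·k_gold ≈ 1.0258.
Gain: Δc = 1.0258 − 1.0003 ≈ 0.0255.

Δc ≈ 0.03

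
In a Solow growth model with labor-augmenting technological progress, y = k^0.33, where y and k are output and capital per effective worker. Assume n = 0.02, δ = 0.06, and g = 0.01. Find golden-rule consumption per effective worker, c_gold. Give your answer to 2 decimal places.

c_gold ≈ 1.27

Break-even investment rate: n + g + δ = 0.02 + 0.01 + 0.06 = 0.09.
At the golden rule the marginal product of capital equals n+g+δ: 0.33·k^(0.33−1) = 0.09. Solving, k_gold = (0.33/0.09)^(1/0.67) ≈ 6.9534.
y_gold = 6.9534^0.33 ≈ 1.8964.
c_gold = y_gold − (n+g+δ)·k_gold = 1.8964 − 0.09·6.9534 ≈ 1.2706.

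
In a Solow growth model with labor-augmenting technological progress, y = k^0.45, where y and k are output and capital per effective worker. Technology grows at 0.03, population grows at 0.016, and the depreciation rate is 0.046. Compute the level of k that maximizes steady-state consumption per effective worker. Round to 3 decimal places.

k_gold ≈ 17.927

The effective depreciation rate is n + g + δ = 0.016 + 0.03 + 0.046 = 0.092.
Maximizing c = f(k) − (n+g+δ)·k gives f'(k) = n+g+δ, i.e. 0.45·k^(0.45−1) = 0.092, so k_gold = (0.45/0.092)^(1/0.55) ≈ 17.9267.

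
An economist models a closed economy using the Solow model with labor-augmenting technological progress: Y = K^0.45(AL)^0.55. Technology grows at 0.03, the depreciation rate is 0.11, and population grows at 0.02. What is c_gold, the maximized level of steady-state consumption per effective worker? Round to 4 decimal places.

Break-even investment rate: n + g + δ = 0.02 + 0.03 + 0.11 = 0.16.
Golden rule sets MPK = n+g+δ: 0.45·k^(0.45−1) = 0.16, so k_gold = (0.45/0.16)^(1/0.55) ≈ 6.5544.
y_gold = 6.5544^0.45 ≈ 2.3304.
c_gold = y_gold − (n+g+δ)·k_gold = 2.3304 − 0.16·6.5544 ≈ 1.2817.

c_gold ≈ 1.2817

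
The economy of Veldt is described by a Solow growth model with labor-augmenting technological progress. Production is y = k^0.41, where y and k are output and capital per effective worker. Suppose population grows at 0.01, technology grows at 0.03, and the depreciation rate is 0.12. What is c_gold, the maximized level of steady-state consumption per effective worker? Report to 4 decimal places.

c_gold ≈ 1.1346

n + g + δ = 0.01 + 0.03 + 0.12 = 0.16.
Maximizing c = f(k) − (n+g+δ)·k gives f'(k) = n+g+δ, i.e. 0.41·k^(0.41−1) = 0.16, so k_gold = (0.41/0.16)^(1/0.59) ≈ 4.9278.
y_gold = 4.9278^0.41 ≈ 1.9230.
c_gold = y_gold − (n+g+δ)·k_gold = 1.9230 − 0.16·4.9278 ≈ 1.1346.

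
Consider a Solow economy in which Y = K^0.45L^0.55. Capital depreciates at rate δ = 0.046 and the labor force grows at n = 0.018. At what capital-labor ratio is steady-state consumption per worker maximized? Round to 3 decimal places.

The effective depreciation rate is n + δ = 0.018 + 0.046 = 0.064.
Golden rule sets MPK = n+δ: 0.45·k^(0.45−1) = 0.064, so k_gold = (0.45/0.064)^(1/0.55) ≈ 34.6784.

k_gold ≈ 34.678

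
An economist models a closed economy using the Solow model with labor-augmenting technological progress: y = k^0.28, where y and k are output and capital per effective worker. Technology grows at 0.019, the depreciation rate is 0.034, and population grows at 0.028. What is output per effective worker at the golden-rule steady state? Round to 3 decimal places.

Break-even investment rate: n + g + δ = 0.028 + 0.019 + 0.034 = 0.081.
Setting f'(k) = n+g+δ gives 0.28·k^(0.28−1) = 0.081, hence k_gold = (0.28/0.081)^(1/0.72) ≈ 5.5996.
Output: y_gold = k_gold^0.28 = 5.5996^0.28 ≈ 1.6199.

y_gold ≈ 1.620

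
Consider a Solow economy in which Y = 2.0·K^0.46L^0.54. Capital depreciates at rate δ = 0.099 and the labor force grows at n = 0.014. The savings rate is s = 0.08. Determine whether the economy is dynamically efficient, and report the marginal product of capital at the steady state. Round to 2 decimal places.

n + δ = 0.014 + 0.099 = 0.113.
Steady-state k*: s·A·k^0.46 = 0.113·k gives k* = (0.08·2.0/0.113)^(1/0.54) ≈ 1.9042.
MPK = 0.46·2.0·1.9042^(-0.54) ≈ 0.6498.
MPK > n+δ = 0.113, so the economy is dynamically efficient (under-saving).

dynamically efficient; MPK ≈ 0.65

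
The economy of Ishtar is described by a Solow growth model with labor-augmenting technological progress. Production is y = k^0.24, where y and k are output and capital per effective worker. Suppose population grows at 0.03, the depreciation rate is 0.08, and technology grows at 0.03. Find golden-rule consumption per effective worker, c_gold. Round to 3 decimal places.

c_gold ≈ 0.901

Break-even investment rate: n + g + δ = 0.03 + 0.03 + 0.08 = 0.14.
At the golden rule the marginal product of capital equals n+g+δ: 0.24·k^(0.24−1) = 0.14. Solving, k_gold = (0.24/0.14)^(1/0.76) ≈ 2.0324.
y_gold = 2.0324^0.24 ≈ 1.1856.
c_gold = y_gold − (n+g+δ)·k_gold = 1.1856 − 0.14·2.0324 ≈ 0.9010.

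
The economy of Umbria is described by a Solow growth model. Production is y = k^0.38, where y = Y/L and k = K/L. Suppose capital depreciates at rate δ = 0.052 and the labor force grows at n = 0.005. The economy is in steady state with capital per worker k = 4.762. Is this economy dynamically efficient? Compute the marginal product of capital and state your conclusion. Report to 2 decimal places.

dynamically efficient; MPK ≈ 0.14

Break-even investment rate: n + δ = 0.005 + 0.052 = 0.057.
MPK = 0.38·k^(0.38−1) = 0.38·4.762^(-0.62) ≈ 0.1444.
MPK > 0.057, so the economy is dynamically efficient (under-saving).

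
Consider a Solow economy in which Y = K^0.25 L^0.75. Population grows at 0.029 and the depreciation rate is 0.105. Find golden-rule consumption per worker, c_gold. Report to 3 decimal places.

c_gold ≈ 0.923

Capital per worker breaks even when investment replaces (n + δ)·k; here n + δ = 0.134.
Setting f'(k) = n+δ gives 0.25·k^(0.25−1) = 0.134, hence k_gold = (0.25/0.134)^(1/0.75) ≈ 2.2967.
y_gold = 2.2967^0.25 ≈ 1.2311.
c_gold = y_gold − (n+δ)·k_gold = 1.2311 − 0.134·2.2967 ≈ 0.9233.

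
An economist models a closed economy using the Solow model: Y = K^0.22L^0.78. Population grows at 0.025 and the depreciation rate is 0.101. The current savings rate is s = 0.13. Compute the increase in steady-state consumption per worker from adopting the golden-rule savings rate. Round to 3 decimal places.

Δc ≈ 0.035

n + δ = 0.025 + 0.101 = 0.126.
Current steady state (s = 0.13): k* = (0.13/0.126)^(1/0.78) ≈ 1.0409, y* = 1.0409^0.22 ≈ 1.0089, c* = (1−0.13)·1.0089 ≈ 0.8777.
Setting f'(k) = n+δ gives 0.22·k^(0.22−1) = 0.126, hence k_gold = (0.22/0.126)^(1/0.78) ≈ 2.0433.
y_gold = 2.0433^0.22 ≈ 1.1702, c_gold = y_gold − 0.126·k_gold ≈ 0.9128.
Gain: Δc = 0.9128 − 0.8777 ≈ 0.0351.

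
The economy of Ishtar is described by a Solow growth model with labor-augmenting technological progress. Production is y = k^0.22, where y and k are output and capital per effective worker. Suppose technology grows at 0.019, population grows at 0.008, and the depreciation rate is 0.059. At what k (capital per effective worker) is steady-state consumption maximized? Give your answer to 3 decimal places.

k_gold ≈ 3.334

n + g + δ = 0.008 + 0.019 + 0.059 = 0.086.
At the golden rule the marginal product of capital equals n+g+δ: 0.22·k^(0.22−1) = 0.086. Solving, k_gold = (0.22/0.086)^(1/0.78) ≈ 3.3341.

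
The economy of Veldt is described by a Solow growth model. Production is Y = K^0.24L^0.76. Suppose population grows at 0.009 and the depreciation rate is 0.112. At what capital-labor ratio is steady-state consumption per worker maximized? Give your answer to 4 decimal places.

k_gold ≈ 2.4624

The effective depreciation rate is n + δ = 0.009 + 0.112 = 0.121.
Golden rule sets MPK = n+δ: 0.24·k^(0.24−1) = 0.121, so k_gold = (0.24/0.121)^(1/0.76) ≈ 2.4624.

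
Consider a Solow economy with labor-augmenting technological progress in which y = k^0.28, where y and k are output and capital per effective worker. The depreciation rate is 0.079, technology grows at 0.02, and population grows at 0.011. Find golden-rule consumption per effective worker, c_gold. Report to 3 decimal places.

c_gold ≈ 1.035

Capital per effective worker breaks even when investment replaces (n + g + δ)·k; here n + g + δ = 0.11.
Setting f'(k) = n+g+δ gives 0.28·k^(0.28−1) = 0.11, hence k_gold = (0.28/0.11)^(1/0.72) ≈ 3.6607.
y_gold = 3.6607^0.28 ≈ 1.4381.
c_gold = y_gold − (n+g+δ)·k_gold = 1.4381 − 0.11·3.6607 ≈ 1.0355.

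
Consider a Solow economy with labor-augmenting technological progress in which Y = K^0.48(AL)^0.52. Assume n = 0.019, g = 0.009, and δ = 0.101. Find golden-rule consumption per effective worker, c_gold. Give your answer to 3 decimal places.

c_gold ≈ 1.749

Break-even investment rate: n + g + δ = 0.019 + 0.009 + 0.101 = 0.129.
Setting f'(k) = n+g+δ gives 0.48·k^(0.48−1) = 0.129, hence k_gold = (0.48/0.129)^(1/0.52) ≈ 12.5143.
y_gold = 12.5143^0.48 ≈ 3.3632.
c_gold = y_gold − (n+g+δ)·k_gold = 3.3632 − 0.129·12.5143 ≈ 1.7489.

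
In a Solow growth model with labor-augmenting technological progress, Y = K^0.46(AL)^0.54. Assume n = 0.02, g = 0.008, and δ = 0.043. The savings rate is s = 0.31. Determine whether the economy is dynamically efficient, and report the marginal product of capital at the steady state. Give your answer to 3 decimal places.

dynamically efficient; MPK ≈ 0.105

n + g + δ = 0.02 + 0.008 + 0.043 = 0.071.
Steady-state k*: s·k^0.46 = 0.071·k gives k* = (0.31/0.071)^(1/0.54) ≈ 15.3242.
MPK = 0.46·15.3242^(-0.54) ≈ 0.1054.
MPK > n+g+δ = 0.071, so the economy is dynamically efficient (under-saving).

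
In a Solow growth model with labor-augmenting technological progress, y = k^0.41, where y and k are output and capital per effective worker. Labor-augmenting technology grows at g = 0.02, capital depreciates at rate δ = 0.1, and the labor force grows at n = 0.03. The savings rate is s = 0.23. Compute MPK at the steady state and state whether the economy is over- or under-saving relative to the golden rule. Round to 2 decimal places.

Capital per effective worker breaks even when investment replaces (n + g + δ)·k; here n + g + δ = 0.15.
Steady-state k*: s·k^0.41 = 0.15·k gives k* = (0.23/0.15)^(1/0.59) ≈ 2.0637.
MPK = 0.41·2.0637^(-0.59) ≈ 0.2674.
MPK > n+g+δ = 0.15, so the economy is dynamically efficient (under-saving).

under-saving; MPK ≈ 0.27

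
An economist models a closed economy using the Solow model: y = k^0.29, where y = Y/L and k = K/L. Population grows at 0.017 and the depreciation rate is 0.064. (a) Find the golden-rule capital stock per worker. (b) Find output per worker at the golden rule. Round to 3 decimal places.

Capital per worker breaks even when investment replaces (n + δ)·k; here n + δ = 0.081.
At the golden rule the marginal product of capital equals n+δ: 0.29·k^(0.29−1) = 0.081. Solving, k_gold = (0.29/0.081)^(1/0.71) ≈ 6.0278.
y_gold = 6.0278^0.29 ≈ 1.6836.

(a) k_gold ≈ 6.028; (b) y_gold ≈ 1.684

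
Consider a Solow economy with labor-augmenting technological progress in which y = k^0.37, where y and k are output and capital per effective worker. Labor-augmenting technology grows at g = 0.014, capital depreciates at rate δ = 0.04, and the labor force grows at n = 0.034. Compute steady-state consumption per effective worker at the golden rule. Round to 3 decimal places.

c_gold ≈ 1.464

Break-even investment rate: n + g + δ = 0.034 + 0.014 + 0.04 = 0.088.
Setting f'(k) = n+g+δ gives 0.37·k^(0.37−1) = 0.088, hence k_gold = (0.37/0.088)^(1/0.63) ≈ 9.7731.
y_gold = 9.7731^0.37 ≈ 2.3244.
c_gold = y_gold − (n+g+δ)·k_gold = 2.3244 − 0.088·9.7731 ≈ 1.4644.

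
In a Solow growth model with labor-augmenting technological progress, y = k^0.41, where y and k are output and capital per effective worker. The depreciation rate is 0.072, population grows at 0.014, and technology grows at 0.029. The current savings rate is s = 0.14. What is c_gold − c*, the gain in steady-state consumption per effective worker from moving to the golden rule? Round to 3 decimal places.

n + g + δ = 0.014 + 0.029 + 0.072 = 0.115.
Current steady state (s = 0.14): k* = (0.14/0.115)^(1/0.59) ≈ 1.3957, y* = 1.3957^0.41 ≈ 1.1465, c* = (1−0.14)·1.1465 ≈ 0.9860.
At the golden rule the marginal product of capital equals n+g+δ: 0.41·k^(0.41−1) = 0.115. Solving, k_gold = (0.41/0.115)^(1/0.59) ≈ 8.6246.
y_gold = 8.6246^0.41 ≈ 2.4191, c_gold = y_gold − 0.115·k_gold ≈ 1.4273.
Gain: Δc = 1.4273 − 0.9860 ≈ 0.4413.

Δc ≈ 0.441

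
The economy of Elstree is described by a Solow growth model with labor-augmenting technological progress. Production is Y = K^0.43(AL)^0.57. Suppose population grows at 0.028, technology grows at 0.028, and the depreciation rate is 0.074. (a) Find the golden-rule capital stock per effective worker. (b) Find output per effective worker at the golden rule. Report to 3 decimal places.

(a) k_gold ≈ 8.155; (b) y_gold ≈ 2.466

The effective depreciation rate is n + g + δ = 0.028 + 0.028 + 0.074 = 0.13.
Golden rule sets MPK = n+g+δ: 0.43·k^(0.43−1) = 0.13, so k_gold = (0.43/0.13)^(1/0.57) ≈ 8.1554.
y_gold = 8.1554^0.43 ≈ 2.4656.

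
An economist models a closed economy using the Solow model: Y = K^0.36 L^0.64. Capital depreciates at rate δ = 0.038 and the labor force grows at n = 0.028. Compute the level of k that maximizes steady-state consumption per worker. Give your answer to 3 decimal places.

k_gold ≈ 14.164

n + δ = 0.028 + 0.038 = 0.066.
At the golden rule the marginal product of capital equals n+δ: 0.36·k^(0.36−1) = 0.066. Solving, k_gold = (0.36/0.066)^(1/0.64) ≈ 14.1640.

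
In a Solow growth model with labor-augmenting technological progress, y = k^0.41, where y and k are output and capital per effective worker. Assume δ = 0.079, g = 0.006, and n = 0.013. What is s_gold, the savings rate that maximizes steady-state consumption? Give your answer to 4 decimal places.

s_gold = 0.4100

Break-even investment rate: n + g + δ = 0.013 + 0.006 + 0.079 = 0.098.
At the golden rule MPK = n+g+δ, and in any Cobb-Douglas steady state s = (n+g+δ)·k/y = MPK·k/y = capital's share 0.41.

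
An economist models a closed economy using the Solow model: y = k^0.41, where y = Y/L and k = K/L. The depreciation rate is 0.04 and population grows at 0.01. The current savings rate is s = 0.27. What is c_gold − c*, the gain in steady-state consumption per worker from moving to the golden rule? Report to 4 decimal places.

Δc ≈ 0.1896

The effective depreciation rate is n + δ = 0.01 + 0.04 = 0.05.
Current steady state (s = 0.27): k* = (0.27/0.05)^(1/0.59) ≈ 17.4319, y* = 17.4319^0.41 ≈ 3.2281, c* = (1−0.27)·3.2281 ≈ 2.3565.
Golden rule sets MPK = n+δ: 0.41·k^(0.41−1) = 0.05, so k_gold = (0.41/0.05)^(1/0.59) ≈ 35.3865.
y_gold = 35.3865^0.41 ≈ 4.3154, c_gold = y_gold − 0.05·k_gold ≈ 2.5461.
Gain: Δc = 2.5461 − 2.3565 ≈ 0.1896.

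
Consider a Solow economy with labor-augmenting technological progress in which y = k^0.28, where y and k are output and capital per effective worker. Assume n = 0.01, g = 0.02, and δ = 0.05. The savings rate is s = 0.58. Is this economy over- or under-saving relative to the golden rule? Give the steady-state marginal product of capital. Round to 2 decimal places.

Break-even investment rate: n + g + δ = 0.01 + 0.02 + 0.05 = 0.08.
Steady-state k*: s·k^0.28 = 0.08·k gives k* = (0.58/0.08)^(1/0.72) ≈ 15.6644.
MPK = 0.28·15.6644^(-0.72) ≈ 0.0386.
MPK < n+g+δ = 0.08, so the economy is dynamically inefficient (over-saving).

over-saving; MPK ≈ 0.04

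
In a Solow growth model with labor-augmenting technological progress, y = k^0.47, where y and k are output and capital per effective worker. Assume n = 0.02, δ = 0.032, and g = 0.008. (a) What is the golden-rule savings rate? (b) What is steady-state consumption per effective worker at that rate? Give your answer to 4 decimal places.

(a) s_gold = 0.4700; (b) c_gold ≈ 3.2887

n + g + δ = 0.02 + 0.008 + 0.032 = 0.06.
For Cobb-Douglas, s_gold equals capital's share: s_gold = 0.47.
At the golden rule the marginal product of capital equals n+g+δ: 0.47·k^(0.47−1) = 0.06. Solving, k_gold = (0.47/0.06)^(1/0.53) ≈ 48.6062.
y_gold = 48.6062^0.47 ≈ 6.2050; c_gold = (1−0.47)·y_gold ≈ 3.2887.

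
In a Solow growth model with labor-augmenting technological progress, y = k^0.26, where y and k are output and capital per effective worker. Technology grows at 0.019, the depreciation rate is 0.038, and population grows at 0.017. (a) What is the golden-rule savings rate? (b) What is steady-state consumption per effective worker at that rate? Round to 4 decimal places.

n + g + δ = 0.017 + 0.019 + 0.038 = 0.074.
For Cobb-Douglas, s_gold equals capital's share: s_gold = 0.26.
At the golden rule the marginal product of capital equals n+g+δ: 0.26·k^(0.26−1) = 0.074. Solving, k_gold = (0.26/0.074)^(1/0.74) ≈ 5.4637.
y_gold = 5.4637^0.26 ≈ 1.5551; c_gold = (1−0.26)·y_gold ≈ 1.1507.

(a) s_gold = 0.2600; (b) c_gold ≈ 1.1507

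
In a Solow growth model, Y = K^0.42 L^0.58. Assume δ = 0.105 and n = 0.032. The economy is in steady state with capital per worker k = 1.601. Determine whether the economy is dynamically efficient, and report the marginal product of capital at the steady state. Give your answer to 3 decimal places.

dynamically efficient; MPK ≈ 0.320

The effective depreciation rate is n + δ = 0.032 + 0.105 = 0.137.
MPK = 0.42·k^(0.42−1) = 0.42·1.601^(-0.58) ≈ 0.3197.
MPK > 0.137, so the economy is dynamically efficient (under-saving).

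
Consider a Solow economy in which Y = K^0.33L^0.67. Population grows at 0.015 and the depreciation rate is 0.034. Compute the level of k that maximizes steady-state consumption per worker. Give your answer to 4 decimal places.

n + δ = 0.015 + 0.034 = 0.049.
Golden rule sets MPK = n+δ: 0.33·k^(0.33−1) = 0.049, so k_gold = (0.33/0.049)^(1/0.67) ≈ 17.2304.

k_gold ≈ 17.2304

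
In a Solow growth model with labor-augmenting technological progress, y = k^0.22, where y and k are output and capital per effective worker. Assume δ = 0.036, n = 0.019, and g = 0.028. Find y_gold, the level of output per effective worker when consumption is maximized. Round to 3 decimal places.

y_gold ≈ 1.316

The effective depreciation rate is n + g + δ = 0.019 + 0.028 + 0.036 = 0.083.
Setting f'(k) = n+g+δ gives 0.22·k^(0.22−1) = 0.083, hence k_gold = (0.22/0.083)^(1/0.78) ≈ 3.4894.
Output: y_gold = k_gold^0.22 = 3.4894^0.22 ≈ 1.3165.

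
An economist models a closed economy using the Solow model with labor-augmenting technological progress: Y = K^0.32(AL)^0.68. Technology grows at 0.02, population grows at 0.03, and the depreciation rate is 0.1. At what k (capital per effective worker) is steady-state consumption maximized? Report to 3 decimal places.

k_gold ≈ 3.047

n + g + δ = 0.03 + 0.02 + 0.1 = 0.15.
At the golden rule the marginal product of capital equals n+g+δ: 0.32·k^(0.32−1) = 0.15. Solving, k_gold = (0.32/0.15)^(1/0.68) ≈ 3.0473.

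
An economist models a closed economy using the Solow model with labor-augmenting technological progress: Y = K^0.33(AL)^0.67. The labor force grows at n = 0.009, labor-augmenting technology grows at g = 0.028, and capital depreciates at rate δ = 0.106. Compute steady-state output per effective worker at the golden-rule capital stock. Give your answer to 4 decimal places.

y_gold ≈ 1.5097

n + g + δ = 0.009 + 0.028 + 0.106 = 0.143.
Golden rule sets MPK = n+g+δ: 0.33·k^(0.33−1) = 0.143, so k_gold = (0.33/0.143)^(1/0.67) ≈ 3.4838.
Output: y_gold = k_gold^0.33 = 3.4838^0.33 ≈ 1.5097.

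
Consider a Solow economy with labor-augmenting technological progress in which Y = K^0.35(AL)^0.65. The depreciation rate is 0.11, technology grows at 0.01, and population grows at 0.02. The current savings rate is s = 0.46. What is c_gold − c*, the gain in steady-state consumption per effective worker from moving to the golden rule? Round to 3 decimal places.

The effective depreciation rate is n + g + δ = 0.02 + 0.01 + 0.11 = 0.14.
Current steady state (s = 0.46): k* = (0.46/0.14)^(1/0.65) ≈ 6.2347, y* = 6.2347^0.35 ≈ 1.8975, c* = (1−0.46)·1.8975 ≈ 1.0247.
At the golden rule the marginal product of capital equals n+g+δ: 0.35·k^(0.35−1) = 0.14. Solving, k_gold = (0.35/0.14)^(1/0.65) ≈ 4.0946.
y_gold = 4.0946^0.35 ≈ 1.6379, c_gold = y_gold − 0.14·k_gold ≈ 1.0646.
Gain: Δc = 1.0646 − 1.0247 ≈ 0.0399.

Δc ≈ 0.040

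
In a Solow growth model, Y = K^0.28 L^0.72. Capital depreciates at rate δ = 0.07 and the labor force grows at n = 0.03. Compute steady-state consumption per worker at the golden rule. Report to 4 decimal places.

The effective depreciation rate is n + δ = 0.03 + 0.07 = 0.1.
Setting f'(k) = n+δ gives 0.28·k^(0.28−1) = 0.1, hence k_gold = (0.28/0.1)^(1/0.72) ≈ 4.1788.
y_gold = 4.1788^0.28 ≈ 1.4924.
c_gold = y_gold − (n+δ)·k_gold = 1.4924 − 0.1·4.1788 ≈ 1.0746.

c_gold ≈ 1.0746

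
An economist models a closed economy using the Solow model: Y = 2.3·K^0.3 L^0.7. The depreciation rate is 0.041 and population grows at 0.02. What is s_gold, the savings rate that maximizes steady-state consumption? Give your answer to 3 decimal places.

Break-even investment rate: n + δ = 0.02 + 0.041 = 0.061.
At the golden rule MPK = n+δ, and in any Cobb-Douglas steady state s = (n+δ)·k/y = MPK·k/y = capital's share 0.3.

s_gold = 0.300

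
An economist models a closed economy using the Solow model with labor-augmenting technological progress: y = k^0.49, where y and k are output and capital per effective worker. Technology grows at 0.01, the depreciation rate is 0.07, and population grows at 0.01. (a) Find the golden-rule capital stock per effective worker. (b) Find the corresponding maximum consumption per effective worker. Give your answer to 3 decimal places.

(a) k_gold ≈ 27.736; (b) c_gold ≈ 2.598

Break-even investment rate: n + g + δ = 0.01 + 0.01 + 0.07 = 0.09.
Maximizing c = f(k) − (n+g+δ)·k gives f'(k) = n+g+δ, i.e. 0.49·k^(0.49−1) = 0.09, so k_gold = (0.49/0.09)^(1/0.51) ≈ 27.7362.
y_gold = 27.7362^0.49 ≈ 5.0944; c_gold = y_gold − 0.09·k_gold ≈ 2.5981.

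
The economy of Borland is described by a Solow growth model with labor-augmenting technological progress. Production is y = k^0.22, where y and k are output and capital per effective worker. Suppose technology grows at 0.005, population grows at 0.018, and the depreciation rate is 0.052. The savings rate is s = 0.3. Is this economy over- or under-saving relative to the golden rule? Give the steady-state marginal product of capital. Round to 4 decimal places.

Capital per effective worker breaks even when investment replaces (n + g + δ)·k; here n + g + δ = 0.075.
Steady-state k*: s·k^0.22 = 0.075·k gives k* = (0.3/0.075)^(1/0.78) ≈ 5.9139.
MPK = 0.22·5.9139^(-0.78) ≈ 0.0550.
MPK < n+g+δ = 0.075, so the economy is dynamically inefficient (over-saving).

over-saving; MPK ≈ 0.0550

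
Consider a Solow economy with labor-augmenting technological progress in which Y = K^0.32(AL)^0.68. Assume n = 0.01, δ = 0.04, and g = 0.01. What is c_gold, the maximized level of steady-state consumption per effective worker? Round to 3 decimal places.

The effective depreciation rate is n + g + δ = 0.01 + 0.01 + 0.04 = 0.06.
Golden rule sets MPK = n+g+δ: 0.32·k^(0.32−1) = 0.06, so k_gold = (0.32/0.06)^(1/0.68) ≈ 11.7251.
y_gold = 11.7251^0.32 ≈ 2.1985.
c_gold = y_gold − (n+g+δ)·k_gold = 2.1985 − 0.06·11.7251 ≈ 1.4949.

c_gold ≈ 1.495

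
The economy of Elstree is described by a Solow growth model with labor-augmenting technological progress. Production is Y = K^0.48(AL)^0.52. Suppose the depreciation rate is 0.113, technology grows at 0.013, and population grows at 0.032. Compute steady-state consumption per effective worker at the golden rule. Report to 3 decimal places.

c_gold ≈ 1.450

n + g + δ = 0.032 + 0.013 + 0.113 = 0.158.
At the golden rule the marginal product of capital equals n+g+δ: 0.48·k^(0.48−1) = 0.158. Solving, k_gold = (0.48/0.158)^(1/0.52) ≈ 8.4732.
y_gold = 8.4732^0.48 ≈ 2.7891.
c_gold = y_gold − (n+g+δ)·k_gold = 2.7891 − 0.158·8.4732 ≈ 1.4503.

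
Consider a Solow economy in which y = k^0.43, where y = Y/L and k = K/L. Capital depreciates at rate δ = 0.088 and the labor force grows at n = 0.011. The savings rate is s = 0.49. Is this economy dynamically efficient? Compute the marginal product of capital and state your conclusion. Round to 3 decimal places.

dynamically inefficient; MPK ≈ 0.087

n + δ = 0.011 + 0.088 = 0.099.
Steady-state k*: s·k^0.43 = 0.099·k gives k* = (0.49/0.099)^(1/0.57) ≈ 16.5397.
MPK = 0.43·16.5397^(-0.57) ≈ 0.0869.
MPK < n+δ = 0.099, so the economy is dynamically inefficient (over-saving).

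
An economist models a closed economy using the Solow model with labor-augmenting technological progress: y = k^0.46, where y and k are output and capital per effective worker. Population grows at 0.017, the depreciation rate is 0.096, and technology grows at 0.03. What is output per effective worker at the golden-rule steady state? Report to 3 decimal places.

y_gold ≈ 2.706

The effective depreciation rate is n + g + δ = 0.017 + 0.03 + 0.096 = 0.143.
Maximizing c = f(k) − (n+g+δ)·k gives f'(k) = n+g+δ, i.e. 0.46·k^(0.46−1) = 0.143, so k_gold = (0.46/0.143)^(1/0.54) ≈ 8.7030.
Output: y_gold = k_gold^0.46 = 8.7030^0.46 ≈ 2.7055.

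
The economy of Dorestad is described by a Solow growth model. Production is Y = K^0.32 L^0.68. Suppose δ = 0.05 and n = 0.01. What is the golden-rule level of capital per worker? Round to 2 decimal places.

Capital per worker breaks even when investment replaces (n + δ)·k; here n + δ = 0.06.
At the golden rule the marginal product of capital equals n+δ: 0.32·k^(0.32−1) = 0.06. Solving, k_gold = (0.32/0.06)^(1/0.68) ≈ 11.7251.

k_gold ≈ 11.73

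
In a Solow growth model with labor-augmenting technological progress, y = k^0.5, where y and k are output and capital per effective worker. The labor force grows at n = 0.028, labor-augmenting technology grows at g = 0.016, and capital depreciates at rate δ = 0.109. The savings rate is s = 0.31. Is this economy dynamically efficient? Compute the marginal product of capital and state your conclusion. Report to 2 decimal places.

Capital per effective worker breaks even when investment replaces (n + g + δ)·k; here n + g + δ = 0.153.
Steady-state k*: s·k^0.5 = 0.153·k gives k* = (0.31/0.153)^(1/0.5) ≈ 4.1053.
MPK = 0.5·4.1053^(-0.5) ≈ 0.2468.
MPK > n+g+δ = 0.153, so the economy is dynamically efficient (under-saving).

dynamically efficient; MPK ≈ 0.25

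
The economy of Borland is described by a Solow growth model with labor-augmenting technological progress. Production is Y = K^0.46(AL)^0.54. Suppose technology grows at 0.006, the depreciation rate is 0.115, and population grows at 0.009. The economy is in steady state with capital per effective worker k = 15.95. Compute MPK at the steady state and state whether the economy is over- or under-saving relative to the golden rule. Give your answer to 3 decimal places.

Capital per effective worker breaks even when investment replaces (n + g + δ)·k; here n + g + δ = 0.13.
MPK = 0.46·k^(0.46−1) = 0.46·15.95^(-0.54) ≈ 0.1031.
MPK < 0.13, so the economy is dynamically inefficient (over-saving).

over-saving; MPK ≈ 0.103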